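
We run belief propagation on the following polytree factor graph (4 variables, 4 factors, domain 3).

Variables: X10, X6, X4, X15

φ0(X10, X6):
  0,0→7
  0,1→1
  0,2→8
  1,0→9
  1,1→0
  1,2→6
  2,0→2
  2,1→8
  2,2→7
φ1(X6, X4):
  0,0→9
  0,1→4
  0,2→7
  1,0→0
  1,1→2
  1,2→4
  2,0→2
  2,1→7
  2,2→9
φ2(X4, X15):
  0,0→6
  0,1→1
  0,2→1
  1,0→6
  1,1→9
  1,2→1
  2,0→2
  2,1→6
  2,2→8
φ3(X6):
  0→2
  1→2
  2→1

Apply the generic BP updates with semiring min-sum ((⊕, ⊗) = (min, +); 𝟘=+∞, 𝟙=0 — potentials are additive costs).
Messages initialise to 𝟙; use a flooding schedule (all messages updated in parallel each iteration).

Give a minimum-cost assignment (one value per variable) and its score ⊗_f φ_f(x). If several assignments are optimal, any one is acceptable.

init: all messages = 𝟙 over 3 values
r1 m[φ0→X10] = [1, 0, 2]
r1 m[φ0→X6] = [2, 0, 6]
r1 m[φ1→X6] = [4, 0, 2]
r1 m[φ1→X4] = [0, 2, 4]
r1 m[φ2→X4] = [1, 1, 2]
r1 m[φ2→X15] = [2, 1, 1]
r1 m[φ3→X6] = [2, 2, 1]
r1 m[X10→φ0] = [0, 0, 0]
r1 m[X6→φ0] = [0, 0, 0]
r1 m[X6→φ1] = [0, 0, 0]
r1 m[X6→φ3] = [0, 0, 0]
r1 m[X4→φ1] = [0, 0, 0]
r1 m[X4→φ2] = [0, 0, 0]
r1 m[X15→φ2] = [0, 0, 0]
r2 m[φ0→X10] = [1, 0, 2]
r2 m[φ0→X6] = [2, 0, 6]
r2 m[φ1→X6] = [4, 0, 2]
r2 m[φ1→X4] = [0, 2, 4]
r2 m[φ2→X4] = [1, 1, 2]
r2 m[φ2→X15] = [2, 1, 1]
r2 m[φ3→X6] = [2, 2, 1]
r2 m[X10→φ0] = [0, 0, 0]
r2 m[X6→φ0] = [6, 2, 3]
r2 m[X6→φ1] = [4, 2, 7]
r2 m[X6→φ3] = [6, 0, 8]
r2 m[X4→φ1] = [1, 1, 2]
r2 m[X4→φ2] = [0, 2, 4]
r2 m[X15→φ2] = [0, 0, 0]
r3 m[φ0→X10] = [3, 2, 8]
r3 m[φ0→X6] = [2, 0, 6]
r3 m[φ1→X6] = [5, 1, 3]
r3 m[φ1→X4] = [2, 4, 6]
r3 m[φ2→X4] = [1, 1, 2]
r3 m[φ2→X15] = [6, 1, 1]
r3 m[φ3→X6] = [2, 2, 1]
r3 m[X10→φ0] = [0, 0, 0]
r3 m[X6→φ0] = [6, 2, 3]
r3 m[X6→φ1] = [4, 2, 7]
r3 m[X6→φ3] = [6, 0, 8]
r3 m[X4→φ1] = [1, 1, 2]
r3 m[X4→φ2] = [0, 2, 4]
r3 m[X15→φ2] = [0, 0, 0]
r4 m[φ0→X10] = [3, 2, 8]
r4 m[φ0→X6] = [2, 0, 6]
r4 m[φ1→X6] = [5, 1, 3]
r4 m[φ1→X4] = [2, 4, 6]
r4 m[φ2→X4] = [1, 1, 2]
r4 m[φ2→X15] = [6, 1, 1]
r4 m[φ3→X6] = [2, 2, 1]
r4 m[X10→φ0] = [0, 0, 0]
r4 m[X6→φ0] = [7, 3, 4]
r4 m[X6→φ1] = [4, 2, 7]
r4 m[X6→φ3] = [7, 1, 9]
r4 m[X4→φ1] = [1, 1, 2]
r4 m[X4→φ2] = [2, 4, 6]
r4 m[X15→φ2] = [0, 0, 0]
r5 m[φ0→X10] = [4, 3, 9]
r5 m[φ0→X6] = [2, 0, 6]
r5 m[φ1→X6] = [5, 1, 3]
r5 m[φ1→X4] = [2, 4, 6]
r5 m[φ2→X4] = [1, 1, 2]
r5 m[φ2→X15] = [8, 3, 3]
r5 m[φ3→X6] = [2, 2, 1]
r5 m[X10→φ0] = [0, 0, 0]
r5 m[X6→φ0] = [7, 3, 4]
r5 m[X6→φ1] = [4, 2, 7]
r5 m[X6→φ3] = [7, 1, 9]
r5 m[X4→φ1] = [1, 1, 2]
r5 m[X4→φ2] = [2, 4, 6]
r5 m[X15→φ2] = [0, 0, 0]
r6 m[φ0→X10] = [4, 3, 9]
r6 m[φ0→X6] = [2, 0, 6]
r6 m[φ1→X6] = [5, 1, 3]
r6 m[φ1→X4] = [2, 4, 6]
r6 m[φ2→X4] = [1, 1, 2]
r6 m[φ2→X15] = [8, 3, 3]
r6 m[φ3→X6] = [2, 2, 1]
r6 m[X10→φ0] = [0, 0, 0]
r6 m[X6→φ0] = [7, 3, 4]
r6 m[X6→φ1] = [4, 2, 7]
r6 m[X6→φ3] = [7, 1, 9]
r6 m[X4→φ1] = [1, 1, 2]
r6 m[X4→φ2] = [2, 4, 6]
r6 m[X15→φ2] = [0, 0, 0]
fixed point reached at round 6
traceback from X10: (X10=1, X6=1, X4=0, X15=1), score=3

assignment: (X10=1, X6=1, X4=0, X15=1); score = 3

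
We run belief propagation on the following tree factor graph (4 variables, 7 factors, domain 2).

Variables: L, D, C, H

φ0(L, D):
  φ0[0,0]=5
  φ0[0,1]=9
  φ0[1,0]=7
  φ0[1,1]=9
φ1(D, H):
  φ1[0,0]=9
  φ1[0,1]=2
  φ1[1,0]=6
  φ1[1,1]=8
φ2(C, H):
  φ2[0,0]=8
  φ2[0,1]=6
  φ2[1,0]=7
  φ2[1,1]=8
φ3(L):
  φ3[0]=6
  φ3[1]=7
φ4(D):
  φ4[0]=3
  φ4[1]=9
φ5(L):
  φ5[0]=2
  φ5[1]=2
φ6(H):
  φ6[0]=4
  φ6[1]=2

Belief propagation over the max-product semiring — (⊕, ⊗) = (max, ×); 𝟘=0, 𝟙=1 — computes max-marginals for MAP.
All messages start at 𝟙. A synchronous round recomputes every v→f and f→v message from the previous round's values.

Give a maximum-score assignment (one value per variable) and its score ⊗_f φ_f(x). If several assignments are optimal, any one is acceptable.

assignment: (L=1, D=1, C=0, H=0); score = 217728

init: all messages = 𝟙 over 2 values
r1 m[φ0→L] = [9, 9]
r1 m[φ0→D] = [7, 9]
r1 m[φ1→D] = [9, 8]
r1 m[φ1→H] = [9, 8]
r1 m[φ2→C] = [8, 8]
r1 m[φ2→H] = [8, 8]
r1 m[φ3→L] = [6, 7]
r1 m[φ4→D] = [3, 9]
r1 m[φ5→L] = [2, 2]
r1 m[φ6→H] = [4, 2]
r1 m[L→φ0] = [1, 1]
r1 m[L→φ3] = [1, 1]
r1 m[L→φ5] = [1, 1]
r1 m[D→φ0] = [1, 1]
r1 m[D→φ1] = [1, 1]
r1 m[D→φ4] = [1, 1]
r1 m[C→φ2] = [1, 1]
r1 m[H→φ1] = [1, 1]
r1 m[H→φ2] = [1, 1]
r1 m[H→φ6] = [1, 1]
r2 m[φ0→L] = [9, 9]
r2 m[φ0→D] = [7, 9]
r2 m[φ1→D] = [9, 8]
r2 m[φ1→H] = [9, 8]
r2 m[φ2→C] = [8, 8]
r2 m[φ2→H] = [8, 8]
r2 m[φ3→L] = [6, 7]
r2 m[φ4→D] = [3, 9]
r2 m[φ5→L] = [2, 2]
r2 m[φ6→H] = [4, 2]
r2 m[L→φ0] = [12, 14]
r2 m[L→φ3] = [18, 18]
r2 m[L→φ5] = [54, 63]
r2 m[D→φ0] = [27, 72]
r2 m[D→φ1] = [21, 81]
r2 m[D→φ4] = [63, 72]
r2 m[C→φ2] = [1, 1]
r2 m[H→φ1] = [32, 16]
r2 m[H→φ2] = [36, 16]
r2 m[H→φ6] = [72, 64]
r3 m[φ0→L] = [648, 648]
r3 m[φ0→D] = [98, 126]
r3 m[φ1→D] = [288, 192]
r3 m[φ1→H] = [486, 648]
r3 m[φ2→C] = [288, 252]
r3 m[φ2→H] = [8, 8]
r3 m[φ3→L] = [6, 7]
r3 m[φ4→D] = [3, 9]
r3 m[φ5→L] = [2, 2]
r3 m[φ6→H] = [4, 2]
r3 m[L→φ0] = [12, 14]
r3 m[L→φ3] = [18, 18]
r3 m[L→φ5] = [54, 63]
r3 m[D→φ0] = [27, 72]
r3 m[D→φ1] = [21, 81]
r3 m[D→φ4] = [63, 72]
r3 m[C→φ2] = [1, 1]
r3 m[H→φ1] = [32, 16]
r3 m[H→φ2] = [36, 16]
r3 m[H→φ6] = [72, 64]
r4 m[φ0→L] = [648, 648]
r4 m[φ0→D] = [98, 126]
r4 m[φ1→D] = [288, 192]
r4 m[φ1→H] = [486, 648]
r4 m[φ2→C] = [288, 252]
r4 m[φ2→H] = [8, 8]
r4 m[φ3→L] = [6, 7]
r4 m[φ4→D] = [3, 9]
r4 m[φ5→L] = [2, 2]
r4 m[φ6→H] = [4, 2]
r4 m[L→φ0] = [12, 14]
r4 m[L→φ3] = [1296, 1296]
r4 m[L→φ5] = [3888, 4536]
r4 m[D→φ0] = [864, 1728]
r4 m[D→φ1] = [294, 1134]
r4 m[D→φ4] = [28224, 24192]
r4 m[C→φ2] = [1, 1]
r4 m[H→φ1] = [32, 16]
r4 m[H→φ2] = [1944, 1296]
r4 m[H→φ6] = [3888, 5184]
r5 m[φ0→L] = [15552, 15552]
r5 m[φ0→D] = [98, 126]
r5 m[φ1→D] = [288, 192]
r5 m[φ1→H] = [6804, 9072]
r5 m[φ2→C] = [15552, 13608]
r5 m[φ2→H] = [8, 8]
r5 m[φ3→L] = [6, 7]
r5 m[φ4→D] = [3, 9]
r5 m[φ5→L] = [2, 2]
r5 m[φ6→H] = [4, 2]
r5 m[L→φ0] = [12, 14]
r5 m[L→φ3] = [1296, 1296]
r5 m[L→φ5] = [3888, 4536]
r5 m[D→φ0] = [864, 1728]
r5 m[D→φ1] = [294, 1134]
r5 m[D→φ4] = [28224, 24192]
r5 m[C→φ2] = [1, 1]
r5 m[H→φ1] = [32, 16]
r5 m[H→φ2] = [1944, 1296]
r5 m[H→φ6] = [3888, 5184]
r6 m[φ0→L] = [15552, 15552]
r6 m[φ0→D] = [98, 126]
r6 m[φ1→D] = [288, 192]
r6 m[φ1→H] = [6804, 9072]
r6 m[φ2→C] = [15552, 13608]
r6 m[φ2→H] = [8, 8]
r6 m[φ3→L] = [6, 7]
r6 m[φ4→D] = [3, 9]
r6 m[φ5→L] = [2, 2]
r6 m[φ6→H] = [4, 2]
r6 m[L→φ0] = [12, 14]
r6 m[L→φ3] = [31104, 31104]
r6 m[L→φ5] = [93312, 108864]
r6 m[D→φ0] = [864, 1728]
r6 m[D→φ1] = [294, 1134]
r6 m[D→φ4] = [28224, 24192]
r6 m[C→φ2] = [1, 1]
r6 m[H→φ1] = [32, 16]
r6 m[H→φ2] = [27216, 18144]
r6 m[H→φ6] = [54432, 72576]
r7 m[φ0→L] = [15552, 15552]
r7 m[φ0→D] = [98, 126]
r7 m[φ1→D] = [288, 192]
r7 m[φ1→H] = [6804, 9072]
r7 m[φ2→C] = [217728, 190512]
r7 m[φ2→H] = [8, 8]
r7 m[φ3→L] = [6, 7]
r7 m[φ4→D] = [3, 9]
r7 m[φ5→L] = [2, 2]
r7 m[φ6→H] = [4, 2]
r7 m[L→φ0] = [12, 14]
r7 m[L→φ3] = [31104, 31104]
r7 m[L→φ5] = [93312, 108864]
r7 m[D→φ0] = [864, 1728]
r7 m[D→φ1] = [294, 1134]
r7 m[D→φ4] = [28224, 24192]
r7 m[C→φ2] = [1, 1]
r7 m[H→φ1] = [32, 16]
r7 m[H→φ2] = [27216, 18144]
r7 m[H→φ6] = [54432, 72576]
r8 m[φ0→L] = [15552, 15552]
r8 m[φ0→D] = [98, 126]
r8 m[φ1→D] = [288, 192]
r8 m[φ1→H] = [6804, 9072]
r8 m[φ2→C] = [217728, 190512]
r8 m[φ2→H] = [8, 8]
r8 m[φ3→L] = [6, 7]
r8 m[φ4→D] = [3, 9]
r8 m[φ5→L] = [2, 2]
r8 m[φ6→H] = [4, 2]
r8 m[L→φ0] = [12, 14]
r8 m[L→φ3] = [31104, 31104]
r8 m[L→φ5] = [93312, 108864]
r8 m[D→φ0] = [864, 1728]
r8 m[D→φ1] = [294, 1134]
r8 m[D→φ4] = [28224, 24192]
r8 m[C→φ2] = [1, 1]
r8 m[H→φ1] = [32, 16]
r8 m[H→φ2] = [27216, 18144]
r8 m[H→φ6] = [54432, 72576]
fixed point reached at round 8
traceback from L: (L=1, D=1, C=0, H=0), score=217728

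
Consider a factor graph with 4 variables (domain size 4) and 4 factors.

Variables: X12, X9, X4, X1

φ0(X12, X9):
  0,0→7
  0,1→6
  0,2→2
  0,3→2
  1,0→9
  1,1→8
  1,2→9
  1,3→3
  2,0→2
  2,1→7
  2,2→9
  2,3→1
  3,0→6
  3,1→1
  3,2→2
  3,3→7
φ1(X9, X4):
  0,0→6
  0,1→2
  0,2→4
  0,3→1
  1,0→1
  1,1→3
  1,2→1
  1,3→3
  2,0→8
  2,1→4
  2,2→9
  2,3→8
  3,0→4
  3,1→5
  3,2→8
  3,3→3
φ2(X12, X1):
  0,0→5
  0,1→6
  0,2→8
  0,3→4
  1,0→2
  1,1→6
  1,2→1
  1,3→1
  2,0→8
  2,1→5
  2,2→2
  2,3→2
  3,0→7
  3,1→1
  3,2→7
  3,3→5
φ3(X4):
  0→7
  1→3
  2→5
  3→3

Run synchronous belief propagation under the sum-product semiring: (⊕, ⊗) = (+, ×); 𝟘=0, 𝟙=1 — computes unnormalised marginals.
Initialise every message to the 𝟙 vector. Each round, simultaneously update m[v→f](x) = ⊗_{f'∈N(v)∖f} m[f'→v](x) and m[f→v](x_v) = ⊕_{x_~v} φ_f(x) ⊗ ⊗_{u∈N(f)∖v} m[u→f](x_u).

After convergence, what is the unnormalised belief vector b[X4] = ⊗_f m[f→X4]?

init: all messages = 𝟙 over 4 values
r1 m[φ0→X12] = [17, 29, 19, 16]
r1 m[φ0→X9] = [24, 22, 22, 13]
r1 m[φ1→X9] = [13, 8, 29, 20]
r1 m[φ1→X4] = [19, 14, 22, 15]
r1 m[φ2→X12] = [23, 10, 17, 20]
r1 m[φ2→X1] = [22, 18, 18, 12]
r1 m[φ3→X4] = [7, 3, 5, 3]
r1 m[X12→φ0] = [1, 1, 1, 1]
r1 m[X12→φ2] = [1, 1, 1, 1]
r1 m[X9→φ0] = [1, 1, 1, 1]
r1 m[X9→φ1] = [1, 1, 1, 1]
r1 m[X4→φ1] = [1, 1, 1, 1]
r1 m[X4→φ3] = [1, 1, 1, 1]
r1 m[X1→φ2] = [1, 1, 1, 1]
r2 m[φ0→X12] = [17, 29, 19, 16]
r2 m[φ0→X9] = [24, 22, 22, 13]
r2 m[φ1→X9] = [13, 8, 29, 20]
r2 m[φ1→X4] = [19, 14, 22, 15]
r2 m[φ2→X12] = [23, 10, 17, 20]
r2 m[φ2→X1] = [22, 18, 18, 12]
r2 m[φ3→X4] = [7, 3, 5, 3]
r2 m[X12→φ0] = [23, 10, 17, 20]
r2 m[X12→φ2] = [17, 29, 19, 16]
r2 m[X9→φ0] = [13, 8, 29, 20]
r2 m[X9→φ1] = [24, 22, 22, 13]
r2 m[X4→φ1] = [7, 3, 5, 3]
r2 m[X4→φ3] = [19, 14, 22, 15]
r2 m[X1→φ2] = [1, 1, 1, 1]
r3 m[φ0→X12] = [237, 502, 363, 284]
r3 m[φ0→X9] = [405, 357, 329, 233]
r3 m[φ1→X9] = [71, 30, 137, 92]
r3 m[φ1→X4] = [394, 267, 420, 305]
r3 m[φ2→X12] = [23, 10, 17, 20]
r3 m[φ2→X1] = [407, 387, 315, 215]
r3 m[φ3→X4] = [7, 3, 5, 3]
r3 m[X12→φ0] = [23, 10, 17, 20]
r3 m[X12→φ2] = [17, 29, 19, 16]
r3 m[X9→φ0] = [13, 8, 29, 20]
r3 m[X9→φ1] = [24, 22, 22, 13]
r3 m[X4→φ1] = [7, 3, 5, 3]
r3 m[X4→φ3] = [19, 14, 22, 15]
r3 m[X1→φ2] = [1, 1, 1, 1]
r4 m[φ0→X12] = [237, 502, 363, 284]
r4 m[φ0→X9] = [405, 357, 329, 233]
r4 m[φ1→X9] = [71, 30, 137, 92]
r4 m[φ1→X4] = [394, 267, 420, 305]
r4 m[φ2→X12] = [23, 10, 17, 20]
r4 m[φ2→X1] = [407, 387, 315, 215]
r4 m[φ3→X4] = [7, 3, 5, 3]
r4 m[X12→φ0] = [23, 10, 17, 20]
r4 m[X12→φ2] = [237, 502, 363, 284]
r4 m[X9→φ0] = [71, 30, 137, 92]
r4 m[X9→φ1] = [405, 357, 329, 233]
r4 m[X4→φ1] = [7, 3, 5, 3]
r4 m[X4→φ3] = [394, 267, 420, 305]
r4 m[X1→φ2] = [1, 1, 1, 1]
r5 m[φ0→X12] = [1135, 2388, 1677, 1374]
r5 m[φ0→X9] = [405, 357, 329, 233]
r5 m[φ1→X9] = [71, 30, 137, 92]
r5 m[φ1→X4] = [6351, 4362, 6802, 4807]
r5 m[φ2→X12] = [23, 10, 17, 20]
r5 m[φ2→X1] = [7081, 6533, 5112, 3596]
r5 m[φ3→X4] = [7, 3, 5, 3]
r5 m[X12→φ0] = [23, 10, 17, 20]
r5 m[X12→φ2] = [237, 502, 363, 284]
r5 m[X9→φ0] = [71, 30, 137, 92]
r5 m[X9→φ1] = [405, 357, 329, 233]
r5 m[X4→φ1] = [7, 3, 5, 3]
r5 m[X4→φ3] = [394, 267, 420, 305]
r5 m[X1→φ2] = [1, 1, 1, 1]
r6 m[φ0→X12] = [1135, 2388, 1677, 1374]
r6 m[φ0→X9] = [405, 357, 329, 233]
r6 m[φ1→X9] = [71, 30, 137, 92]
r6 m[φ1→X4] = [6351, 4362, 6802, 4807]
r6 m[φ2→X12] = [23, 10, 17, 20]
r6 m[φ2→X1] = [7081, 6533, 5112, 3596]
r6 m[φ3→X4] = [7, 3, 5, 3]
r6 m[X12→φ0] = [23, 10, 17, 20]
r6 m[X12→φ2] = [1135, 2388, 1677, 1374]
r6 m[X9→φ0] = [71, 30, 137, 92]
r6 m[X9→φ1] = [405, 357, 329, 233]
r6 m[X4→φ1] = [7, 3, 5, 3]
r6 m[X4→φ3] = [6351, 4362, 6802, 4807]
r6 m[X1→φ2] = [1, 1, 1, 1]
r7 m[φ0→X12] = [1135, 2388, 1677, 1374]
r7 m[φ0→X9] = [405, 357, 329, 233]
r7 m[φ1→X9] = [71, 30, 137, 92]
r7 m[φ1→X4] = [6351, 4362, 6802, 4807]
r7 m[φ2→X12] = [23, 10, 17, 20]
r7 m[φ2→X1] = [33485, 30897, 24440, 17152]
r7 m[φ3→X4] = [7, 3, 5, 3]
r7 m[X12→φ0] = [23, 10, 17, 20]
r7 m[X12→φ2] = [1135, 2388, 1677, 1374]
r7 m[X9→φ0] = [71, 30, 137, 92]
r7 m[X9→φ1] = [405, 357, 329, 233]
r7 m[X4→φ1] = [7, 3, 5, 3]
r7 m[X4→φ3] = [6351, 4362, 6802, 4807]
r7 m[X1→φ2] = [1, 1, 1, 1]
r8 m[φ0→X12] = [1135, 2388, 1677, 1374]
r8 m[φ0→X9] = [405, 357, 329, 233]
r8 m[φ1→X9] = [71, 30, 137, 92]
r8 m[φ1→X4] = [6351, 4362, 6802, 4807]
r8 m[φ2→X12] = [23, 10, 17, 20]
r8 m[φ2→X1] = [33485, 30897, 24440, 17152]
r8 m[φ3→X4] = [7, 3, 5, 3]
r8 m[X12→φ0] = [23, 10, 17, 20]
r8 m[X12→φ2] = [1135, 2388, 1677, 1374]
r8 m[X9→φ0] = [71, 30, 137, 92]
r8 m[X9→φ1] = [405, 357, 329, 233]
r8 m[X4→φ1] = [7, 3, 5, 3]
r8 m[X4→φ3] = [6351, 4362, 6802, 4807]
r8 m[X1→φ2] = [1, 1, 1, 1]
fixed point reached at round 8
b[X4] = ⊗ incoming = [44457, 13086, 34010, 14421]

b[X4] = [44457, 13086, 34010, 14421]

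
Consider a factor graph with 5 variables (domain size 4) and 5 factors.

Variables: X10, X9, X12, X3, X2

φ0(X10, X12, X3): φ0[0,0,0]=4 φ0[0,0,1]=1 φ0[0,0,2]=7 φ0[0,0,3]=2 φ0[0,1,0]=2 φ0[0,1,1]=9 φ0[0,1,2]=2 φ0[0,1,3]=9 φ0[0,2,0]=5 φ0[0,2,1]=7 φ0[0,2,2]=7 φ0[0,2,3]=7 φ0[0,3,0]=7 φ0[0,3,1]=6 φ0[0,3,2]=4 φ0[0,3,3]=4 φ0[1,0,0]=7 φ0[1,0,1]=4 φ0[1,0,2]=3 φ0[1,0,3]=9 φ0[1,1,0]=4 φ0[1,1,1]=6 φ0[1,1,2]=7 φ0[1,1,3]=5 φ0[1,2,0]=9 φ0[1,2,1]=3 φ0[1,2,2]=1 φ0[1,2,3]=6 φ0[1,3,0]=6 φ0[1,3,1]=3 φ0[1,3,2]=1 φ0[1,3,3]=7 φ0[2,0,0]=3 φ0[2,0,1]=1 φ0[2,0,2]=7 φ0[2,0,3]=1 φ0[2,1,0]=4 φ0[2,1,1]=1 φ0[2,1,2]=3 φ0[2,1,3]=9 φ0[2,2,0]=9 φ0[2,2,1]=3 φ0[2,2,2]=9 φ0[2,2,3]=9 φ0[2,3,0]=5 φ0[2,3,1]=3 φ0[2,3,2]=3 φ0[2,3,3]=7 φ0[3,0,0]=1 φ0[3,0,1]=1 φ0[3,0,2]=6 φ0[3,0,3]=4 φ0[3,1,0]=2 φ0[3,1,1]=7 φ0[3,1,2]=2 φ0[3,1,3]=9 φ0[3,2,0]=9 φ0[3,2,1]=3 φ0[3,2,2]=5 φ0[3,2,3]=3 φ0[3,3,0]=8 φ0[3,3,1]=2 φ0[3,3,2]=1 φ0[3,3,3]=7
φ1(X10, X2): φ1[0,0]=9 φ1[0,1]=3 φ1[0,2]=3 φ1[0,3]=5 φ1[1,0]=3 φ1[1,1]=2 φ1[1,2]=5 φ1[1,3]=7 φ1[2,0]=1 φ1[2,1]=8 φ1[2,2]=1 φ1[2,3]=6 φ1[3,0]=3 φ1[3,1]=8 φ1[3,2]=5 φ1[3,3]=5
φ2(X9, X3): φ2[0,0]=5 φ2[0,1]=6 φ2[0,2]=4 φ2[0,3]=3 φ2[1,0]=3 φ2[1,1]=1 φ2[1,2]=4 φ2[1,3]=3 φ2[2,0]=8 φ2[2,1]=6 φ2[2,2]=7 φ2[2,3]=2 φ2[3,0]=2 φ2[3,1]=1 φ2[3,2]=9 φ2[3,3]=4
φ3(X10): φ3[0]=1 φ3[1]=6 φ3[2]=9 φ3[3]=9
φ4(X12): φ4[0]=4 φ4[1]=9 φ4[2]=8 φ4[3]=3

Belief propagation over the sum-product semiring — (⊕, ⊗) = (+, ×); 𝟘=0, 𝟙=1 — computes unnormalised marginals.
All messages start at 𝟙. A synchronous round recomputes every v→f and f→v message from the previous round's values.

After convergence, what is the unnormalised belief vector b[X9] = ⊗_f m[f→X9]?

b[X9] = [928142, 616227, 1175385, 861292]

init: all messages = 𝟙 over 4 values
r1 m[φ0→X10] = [83, 81, 77, 70]
r1 m[φ0→X12] = [61, 81, 95, 74]
r1 m[φ0→X3] = [85, 60, 68, 98]
r1 m[φ1→X10] = [20, 17, 16, 21]
r1 m[φ1→X2] = [16, 21, 14, 23]
r1 m[φ2→X9] = [18, 11, 23, 16]
r1 m[φ2→X3] = [18, 14, 24, 12]
r1 m[φ3→X10] = [1, 6, 9, 9]
r1 m[φ4→X12] = [4, 9, 8, 3]
r1 m[X10→φ0] = [1, 1, 1, 1]
r1 m[X10→φ1] = [1, 1, 1, 1]
r1 m[X10→φ3] = [1, 1, 1, 1]
r1 m[X9→φ2] = [1, 1, 1, 1]
r1 m[X12→φ0] = [1, 1, 1, 1]
r1 m[X12→φ4] = [1, 1, 1, 1]
r1 m[X3→φ0] = [1, 1, 1, 1]
r1 m[X3→φ2] = [1, 1, 1, 1]
r1 m[X2→φ1] = [1, 1, 1, 1]
r2 m[φ0→X10] = [83, 81, 77, 70]
r2 m[φ0→X12] = [61, 81, 95, 74]
r2 m[φ0→X3] = [85, 60, 68, 98]
r2 m[φ1→X10] = [20, 17, 16, 21]
r2 m[φ1→X2] = [16, 21, 14, 23]
r2 m[φ2→X9] = [18, 11, 23, 16]
r2 m[φ2→X3] = [18, 14, 24, 12]
r2 m[φ3→X10] = [1, 6, 9, 9]
r2 m[φ4→X12] = [4, 9, 8, 3]
r2 m[X10→φ0] = [20, 102, 144, 189]
r2 m[X10→φ1] = [83, 486, 693, 630]
r2 m[X10→φ3] = [1660, 1377, 1232, 1470]
r2 m[X9→φ2] = [1, 1, 1, 1]
r2 m[X12→φ0] = [4, 9, 8, 3]
r2 m[X12→φ4] = [61, 81, 95, 74]
r2 m[X3→φ0] = [18, 14, 24, 12]
r2 m[X3→φ2] = [85, 60, 68, 98]
r2 m[X2→φ1] = [1, 1, 1, 1]
r3 m[φ0→X10] = [8556, 8078, 8474, 7226]
r3 m[φ0→X12] = [120532, 138642, 183472, 127788]
r3 m[φ0→X3] = [59350, 38643, 46701, 70910]
r3 m[φ1→X10] = [20, 17, 16, 21]
r3 m[φ1→X2] = [4788, 11805, 6522, 11125]
r3 m[φ2→X9] = [1351, 881, 1712, 1234]
r3 m[φ2→X3] = [18, 14, 24, 12]
r3 m[φ3→X10] = [1, 6, 9, 9]
r3 m[φ4→X12] = [4, 9, 8, 3]
r3 m[X10→φ0] = [20, 102, 144, 189]
r3 m[X10→φ1] = [83, 486, 693, 630]
r3 m[X10→φ3] = [1660, 1377, 1232, 1470]
r3 m[X9→φ2] = [1, 1, 1, 1]
r3 m[X12→φ0] = [4, 9, 8, 3]
r3 m[X12→φ4] = [61, 81, 95, 74]
r3 m[X3→φ0] = [18, 14, 24, 12]
r3 m[X3→φ2] = [85, 60, 68, 98]
r3 m[X2→φ1] = [1, 1, 1, 1]
r4 m[φ0→X10] = [8556, 8078, 8474, 7226]
r4 m[φ0→X12] = [120532, 138642, 183472, 127788]
r4 m[φ0→X3] = [59350, 38643, 46701, 70910]
r4 m[φ1→X10] = [20, 17, 16, 21]
r4 m[φ1→X2] = [4788, 11805, 6522, 11125]
r4 m[φ2→X9] = [1351, 881, 1712, 1234]
r4 m[φ2→X3] = [18, 14, 24, 12]
r4 m[φ3→X10] = [1, 6, 9, 9]
r4 m[φ4→X12] = [4, 9, 8, 3]
r4 m[X10→φ0] = [20, 102, 144, 189]
r4 m[X10→φ1] = [8556, 48468, 76266, 65034]
r4 m[X10→φ3] = [171120, 137326, 135584, 151746]
r4 m[X9→φ2] = [1, 1, 1, 1]
r4 m[X12→φ0] = [4, 9, 8, 3]
r4 m[X12→φ4] = [120532, 138642, 183472, 127788]
r4 m[X3→φ0] = [18, 14, 24, 12]
r4 m[X3→φ2] = [59350, 38643, 46701, 70910]
r4 m[X2→φ1] = [1, 1, 1, 1]
r5 m[φ0→X10] = [8556, 8078, 8474, 7226]
r5 m[φ0→X12] = [120532, 138642, 183472, 127788]
r5 m[φ0→X3] = [59350, 38643, 46701, 70910]
r5 m[φ1→X10] = [20, 17, 16, 21]
r5 m[φ1→X2] = [493776, 1253004, 669444, 1164822]
r5 m[φ2→X9] = [928142, 616227, 1175385, 861292]
r5 m[φ2→X3] = [18, 14, 24, 12]
r5 m[φ3→X10] = [1, 6, 9, 9]
r5 m[φ4→X12] = [4, 9, 8, 3]
r5 m[X10→φ0] = [20, 102, 144, 189]
r5 m[X10→φ1] = [8556, 48468, 76266, 65034]
r5 m[X10→φ3] = [171120, 137326, 135584, 151746]
r5 m[X9→φ2] = [1, 1, 1, 1]
r5 m[X12→φ0] = [4, 9, 8, 3]
r5 m[X12→φ4] = [120532, 138642, 183472, 127788]
r5 m[X3→φ0] = [18, 14, 24, 12]
r5 m[X3→φ2] = [59350, 38643, 46701, 70910]
r5 m[X2→φ1] = [1, 1, 1, 1]
r6 m[φ0→X10] = [8556, 8078, 8474, 7226]
r6 m[φ0→X12] = [120532, 138642, 183472, 127788]
r6 m[φ0→X3] = [59350, 38643, 46701, 70910]
r6 m[φ1→X10] = [20, 17, 16, 21]
r6 m[φ1→X2] = [493776, 1253004, 669444, 1164822]
r6 m[φ2→X9] = [928142, 616227, 1175385, 861292]
r6 m[φ2→X3] = [18, 14, 24, 12]
r6 m[φ3→X10] = [1, 6, 9, 9]
r6 m[φ4→X12] = [4, 9, 8, 3]
r6 m[X10→φ0] = [20, 102, 144, 189]
r6 m[X10→φ1] = [8556, 48468, 76266, 65034]
r6 m[X10→φ3] = [171120, 137326, 135584, 151746]
r6 m[X9→φ2] = [1, 1, 1, 1]
r6 m[X12→φ0] = [4, 9, 8, 3]
r6 m[X12→φ4] = [120532, 138642, 183472, 127788]
r6 m[X3→φ0] = [18, 14, 24, 12]
r6 m[X3→φ2] = [59350, 38643, 46701, 70910]
r6 m[X2→φ1] = [1, 1, 1, 1]
fixed point reached at round 6
b[X9] = ⊗ incoming = [928142, 616227, 1175385, 861292]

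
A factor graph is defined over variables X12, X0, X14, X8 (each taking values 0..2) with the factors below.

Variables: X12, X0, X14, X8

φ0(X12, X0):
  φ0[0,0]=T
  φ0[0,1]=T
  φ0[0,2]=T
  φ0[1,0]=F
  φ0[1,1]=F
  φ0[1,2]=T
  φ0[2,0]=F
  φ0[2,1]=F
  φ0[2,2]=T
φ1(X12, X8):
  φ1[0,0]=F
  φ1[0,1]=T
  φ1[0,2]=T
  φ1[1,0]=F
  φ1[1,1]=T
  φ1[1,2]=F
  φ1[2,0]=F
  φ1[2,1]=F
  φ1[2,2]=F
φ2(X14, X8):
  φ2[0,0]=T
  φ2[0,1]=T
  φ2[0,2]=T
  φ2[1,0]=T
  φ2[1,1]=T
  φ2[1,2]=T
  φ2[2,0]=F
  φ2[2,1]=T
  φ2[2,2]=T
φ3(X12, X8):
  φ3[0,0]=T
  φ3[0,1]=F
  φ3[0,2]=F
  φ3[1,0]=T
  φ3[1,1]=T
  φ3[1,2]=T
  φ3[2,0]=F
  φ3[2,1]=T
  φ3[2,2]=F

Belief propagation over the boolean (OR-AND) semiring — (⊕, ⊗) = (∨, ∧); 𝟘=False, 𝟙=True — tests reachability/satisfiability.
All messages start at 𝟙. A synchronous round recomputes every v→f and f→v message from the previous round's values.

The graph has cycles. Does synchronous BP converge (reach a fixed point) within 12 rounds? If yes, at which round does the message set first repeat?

CONVERGED at round 7

init: all messages = 𝟙 over 3 values
r1 m[φ0→X12] = [T, T, T]
r1 m[φ0→X0] = [T, T, T]
r1 m[φ1→X12] = [T, T, F]
r1 m[φ1→X8] = [F, T, T]
r1 m[φ2→X14] = [T, T, T]
r1 m[φ2→X8] = [T, T, T]
r1 m[φ3→X12] = [T, T, T]
r1 m[φ3→X8] = [T, T, T]
r1 m[X12→φ0] = [T, T, T]
r1 m[X12→φ1] = [T, T, T]
r1 m[X12→φ3] = [T, T, T]
r1 m[X0→φ0] = [T, T, T]
r1 m[X14→φ2] = [T, T, T]
r1 m[X8→φ1] = [T, T, T]
r1 m[X8→φ2] = [T, T, T]
r1 m[X8→φ3] = [T, T, T]
r2 m[φ0→X12] = [T, T, T]
r2 m[φ0→X0] = [T, T, T]
r2 m[φ1→X12] = [T, T, F]
r2 m[φ1→X8] = [F, T, T]
r2 m[φ2→X14] = [T, T, T]
r2 m[φ2→X8] = [T, T, T]
r2 m[φ3→X12] = [T, T, T]
r2 m[φ3→X8] = [T, T, T]
r2 m[X12→φ0] = [T, T, F]
r2 m[X12→φ1] = [T, T, T]
r2 m[X12→φ3] = [T, T, F]
r2 m[X0→φ0] = [T, T, T]
r2 m[X14→φ2] = [T, T, T]
r2 m[X8→φ1] = [T, T, T]
r2 m[X8→φ2] = [F, T, T]
r2 m[X8→φ3] = [F, T, T]
r3 m[φ0→X12] = [T, T, T]
r3 m[φ0→X0] = [T, T, T]
r3 m[φ1→X12] = [T, T, F]
r3 m[φ1→X8] = [F, T, T]
r3 m[φ2→X14] = [T, T, T]
r3 m[φ2→X8] = [T, T, T]
r3 m[φ3→X12] = [F, T, T]
r3 m[φ3→X8] = [T, T, T]
r3 m[X12→φ0] = [T, T, F]
r3 m[X12→φ1] = [T, T, T]
r3 m[X12→φ3] = [T, T, F]
r3 m[X0→φ0] = [T, T, T]
r3 m[X14→φ2] = [T, T, T]
r3 m[X8→φ1] = [T, T, T]
r3 m[X8→φ2] = [F, T, T]
r3 m[X8→φ3] = [F, T, T]
r4 m[φ0→X12] = [T, T, T]
r4 m[φ0→X0] = [T, T, T]
r4 m[φ1→X12] = [T, T, F]
r4 m[φ1→X8] = [F, T, T]
r4 m[φ2→X14] = [T, T, T]
r4 m[φ2→X8] = [T, T, T]
r4 m[φ3→X12] = [F, T, T]
r4 m[φ3→X8] = [T, T, T]
r4 m[X12→φ0] = [F, T, F]
r4 m[X12→φ1] = [F, T, T]
r4 m[X12→φ3] = [T, T, F]
r4 m[X0→φ0] = [T, T, T]
r4 m[X14→φ2] = [T, T, T]
r4 m[X8→φ1] = [T, T, T]
r4 m[X8→φ2] = [F, T, T]
r4 m[X8→φ3] = [F, T, T]
r5 m[φ0→X12] = [T, T, T]
r5 m[φ0→X0] = [F, F, T]
r5 m[φ1→X12] = [T, T, F]
r5 m[φ1→X8] = [F, T, F]
r5 m[φ2→X14] = [T, T, T]
r5 m[φ2→X8] = [T, T, T]
r5 m[φ3→X12] = [F, T, T]
r5 m[φ3→X8] = [T, T, T]
r5 m[X12→φ0] = [F, T, F]
r5 m[X12→φ1] = [F, T, T]
r5 m[X12→φ3] = [T, T, F]
r5 m[X0→φ0] = [T, T, T]
r5 m[X14→φ2] = [T, T, T]
r5 m[X8→φ1] = [T, T, T]
r5 m[X8→φ2] = [F, T, T]
r5 m[X8→φ3] = [F, T, T]
r6 m[φ0→X12] = [T, T, T]
r6 m[φ0→X0] = [F, F, T]
r6 m[φ1→X12] = [T, T, F]
r6 m[φ1→X8] = [F, T, F]
r6 m[φ2→X14] = [T, T, T]
r6 m[φ2→X8] = [T, T, T]
r6 m[φ3→X12] = [F, T, T]
r6 m[φ3→X8] = [T, T, T]
r6 m[X12→φ0] = [F, T, F]
r6 m[X12→φ1] = [F, T, T]
r6 m[X12→φ3] = [T, T, F]
r6 m[X0→φ0] = [T, T, T]
r6 m[X14→φ2] = [T, T, T]
r6 m[X8→φ1] = [T, T, T]
r6 m[X8→φ2] = [F, T, F]
r6 m[X8→φ3] = [F, T, F]
r7 m[φ0→X12] = [T, T, T]
r7 m[φ0→X0] = [F, F, T]
r7 m[φ1→X12] = [T, T, F]
r7 m[φ1→X8] = [F, T, F]
r7 m[φ2→X14] = [T, T, T]
r7 m[φ2→X8] = [T, T, T]
r7 m[φ3→X12] = [F, T, T]
r7 m[φ3→X8] = [T, T, T]
r7 m[X12→φ0] = [F, T, F]
r7 m[X12→φ1] = [F, T, T]
r7 m[X12→φ3] = [T, T, F]
r7 m[X0→φ0] = [T, T, T]
r7 m[X14→φ2] = [T, T, T]
r7 m[X8→φ1] = [T, T, T]
r7 m[X8→φ2] = [F, T, F]
r7 m[X8→φ3] = [F, T, F]
fixed point reached at round 7
messages reach a fixed point at round 7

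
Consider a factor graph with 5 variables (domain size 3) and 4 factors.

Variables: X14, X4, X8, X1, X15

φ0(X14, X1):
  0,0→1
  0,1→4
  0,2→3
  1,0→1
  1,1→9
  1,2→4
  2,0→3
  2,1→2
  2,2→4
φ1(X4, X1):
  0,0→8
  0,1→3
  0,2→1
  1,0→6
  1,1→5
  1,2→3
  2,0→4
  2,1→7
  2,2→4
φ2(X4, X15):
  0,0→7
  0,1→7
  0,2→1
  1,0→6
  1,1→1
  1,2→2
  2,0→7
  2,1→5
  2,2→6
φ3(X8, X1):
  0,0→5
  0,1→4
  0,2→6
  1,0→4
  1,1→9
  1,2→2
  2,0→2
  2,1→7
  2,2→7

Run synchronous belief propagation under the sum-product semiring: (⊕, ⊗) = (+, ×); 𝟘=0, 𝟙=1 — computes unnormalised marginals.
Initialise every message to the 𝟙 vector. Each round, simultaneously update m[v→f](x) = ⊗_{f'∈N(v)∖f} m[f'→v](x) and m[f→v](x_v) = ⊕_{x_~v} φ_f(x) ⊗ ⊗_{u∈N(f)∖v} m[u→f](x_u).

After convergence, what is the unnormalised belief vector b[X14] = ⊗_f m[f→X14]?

b[X14] = [25116, 48426, 23598]

init: all messages = 𝟙 over 3 values
r1 m[φ0→X14] = [8, 14, 9]
r1 m[φ0→X1] = [5, 15, 11]
r1 m[φ1→X4] = [12, 14, 15]
r1 m[φ1→X1] = [18, 15, 8]
r1 m[φ2→X4] = [15, 9, 18]
r1 m[φ2→X15] = [20, 13, 9]
r1 m[φ3→X8] = [15, 15, 16]
r1 m[φ3→X1] = [11, 20, 15]
r1 m[X14→φ0] = [1, 1, 1]
r1 m[X4→φ1] = [1, 1, 1]
r1 m[X4→φ2] = [1, 1, 1]
r1 m[X8→φ3] = [1, 1, 1]
r1 m[X1→φ0] = [1, 1, 1]
r1 m[X1→φ1] = [1, 1, 1]
r1 m[X1→φ3] = [1, 1, 1]
r1 m[X15→φ2] = [1, 1, 1]
r2 m[φ0→X14] = [8, 14, 9]
r2 m[φ0→X1] = [5, 15, 11]
r2 m[φ1→X4] = [12, 14, 15]
r2 m[φ1→X1] = [18, 15, 8]
r2 m[φ2→X4] = [15, 9, 18]
r2 m[φ2→X15] = [20, 13, 9]
r2 m[φ3→X8] = [15, 15, 16]
r2 m[φ3→X1] = [11, 20, 15]
r2 m[X14→φ0] = [1, 1, 1]
r2 m[X4→φ1] = [15, 9, 18]
r2 m[X4→φ2] = [12, 14, 15]
r2 m[X8→φ3] = [1, 1, 1]
r2 m[X1→φ0] = [198, 300, 120]
r2 m[X1→φ1] = [55, 300, 165]
r2 m[X1→φ3] = [90, 225, 88]
r2 m[X15→φ2] = [1, 1, 1]
r3 m[φ0→X14] = [1758, 3378, 1674]
r3 m[φ0→X1] = [5, 15, 11]
r3 m[φ1→X4] = [1505, 2325, 2980]
r3 m[φ1→X1] = [246, 216, 114]
r3 m[φ2→X4] = [15, 9, 18]
r3 m[φ2→X15] = [273, 173, 130]
r3 m[φ3→X8] = [1878, 2561, 2371]
r3 m[φ3→X1] = [11, 20, 15]
r3 m[X14→φ0] = [1, 1, 1]
r3 m[X4→φ1] = [15, 9, 18]
r3 m[X4→φ2] = [12, 14, 15]
r3 m[X8→φ3] = [1, 1, 1]
r3 m[X1→φ0] = [198, 300, 120]
r3 m[X1→φ1] = [55, 300, 165]
r3 m[X1→φ3] = [90, 225, 88]
r3 m[X15→φ2] = [1, 1, 1]
r4 m[φ0→X14] = [1758, 3378, 1674]
r4 m[φ0→X1] = [5, 15, 11]
r4 m[φ1→X4] = [1505, 2325, 2980]
r4 m[φ1→X1] = [246, 216, 114]
r4 m[φ2→X4] = [15, 9, 18]
r4 m[φ2→X15] = [273, 173, 130]
r4 m[φ3→X8] = [1878, 2561, 2371]
r4 m[φ3→X1] = [11, 20, 15]
r4 m[X14→φ0] = [1, 1, 1]
r4 m[X4→φ1] = [15, 9, 18]
r4 m[X4→φ2] = [1505, 2325, 2980]
r4 m[X8→φ3] = [1, 1, 1]
r4 m[X1→φ0] = [2706, 4320, 1710]
r4 m[X1→φ1] = [55, 300, 165]
r4 m[X1→φ3] = [1230, 3240, 1254]
r4 m[X15→φ2] = [1, 1, 1]
r5 m[φ0→X14] = [25116, 48426, 23598]
r5 m[φ0→X1] = [5, 15, 11]
r5 m[φ1→X4] = [1505, 2325, 2980]
r5 m[φ1→X1] = [246, 216, 114]
r5 m[φ2→X4] = [15, 9, 18]
r5 m[φ2→X15] = [45345, 27760, 24035]
r5 m[φ3→X8] = [26634, 36588, 33918]
r5 m[φ3→X1] = [11, 20, 15]
r5 m[X14→φ0] = [1, 1, 1]
r5 m[X4→φ1] = [15, 9, 18]
r5 m[X4→φ2] = [1505, 2325, 2980]
r5 m[X8→φ3] = [1, 1, 1]
r5 m[X1→φ0] = [2706, 4320, 1710]
r5 m[X1→φ1] = [55, 300, 165]
r5 m[X1→φ3] = [1230, 3240, 1254]
r5 m[X15→φ2] = [1, 1, 1]
r6 m[φ0→X14] = [25116, 48426, 23598]
r6 m[φ0→X1] = [5, 15, 11]
r6 m[φ1→X4] = [1505, 2325, 2980]
r6 m[φ1→X1] = [246, 216, 114]
r6 m[φ2→X4] = [15, 9, 18]
r6 m[φ2→X15] = [45345, 27760, 24035]
r6 m[φ3→X8] = [26634, 36588, 33918]
r6 m[φ3→X1] = [11, 20, 15]
r6 m[X14→φ0] = [1, 1, 1]
r6 m[X4→φ1] = [15, 9, 18]
r6 m[X4→φ2] = [1505, 2325, 2980]
r6 m[X8→φ3] = [1, 1, 1]
r6 m[X1→φ0] = [2706, 4320, 1710]
r6 m[X1→φ1] = [55, 300, 165]
r6 m[X1→φ3] = [1230, 3240, 1254]
r6 m[X15→φ2] = [1, 1, 1]
fixed point reached at round 6
b[X14] = ⊗ incoming = [25116, 48426, 23598]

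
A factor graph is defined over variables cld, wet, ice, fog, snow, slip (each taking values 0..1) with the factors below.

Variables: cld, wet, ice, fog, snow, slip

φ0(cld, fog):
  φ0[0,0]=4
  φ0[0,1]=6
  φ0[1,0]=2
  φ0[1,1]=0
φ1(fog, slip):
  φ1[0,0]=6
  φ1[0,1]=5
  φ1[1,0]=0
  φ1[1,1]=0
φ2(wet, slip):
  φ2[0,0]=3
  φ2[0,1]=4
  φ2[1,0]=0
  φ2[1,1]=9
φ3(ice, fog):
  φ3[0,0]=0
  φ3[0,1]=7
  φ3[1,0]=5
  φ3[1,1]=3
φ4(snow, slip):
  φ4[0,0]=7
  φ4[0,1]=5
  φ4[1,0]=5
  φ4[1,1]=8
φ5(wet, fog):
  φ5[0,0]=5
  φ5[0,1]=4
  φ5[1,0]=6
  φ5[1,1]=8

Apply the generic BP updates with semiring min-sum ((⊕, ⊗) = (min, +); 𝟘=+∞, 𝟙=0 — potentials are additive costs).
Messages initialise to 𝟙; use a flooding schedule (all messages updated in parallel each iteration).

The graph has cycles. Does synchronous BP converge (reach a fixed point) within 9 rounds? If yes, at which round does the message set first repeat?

NOT CONVERGED within 9 rounds

init: all messages = 𝟙 over 2 values
r1 m[φ0→cld] = [4, 0]
r1 m[φ0→fog] = [2, 0]
r1 m[φ1→fog] = [5, 0]
r1 m[φ1→slip] = [0, 0]
r1 m[φ2→wet] = [3, 0]
r1 m[φ2→slip] = [0, 4]
r1 m[φ3→ice] = [0, 3]
r1 m[φ3→fog] = [0, 3]
r1 m[φ4→snow] = [5, 5]
r1 m[φ4→slip] = [5, 5]
r1 m[φ5→wet] = [4, 6]
r1 m[φ5→fog] = [5, 4]
r1 m[cld→φ0] = [0, 0]
r1 m[wet→φ2] = [0, 0]
r1 m[wet→φ5] = [0, 0]
r1 m[ice→φ3] = [0, 0]
r1 m[fog→φ0] = [0, 0]
r1 m[fog→φ1] = [0, 0]
r1 m[fog→φ3] = [0, 0]
r1 m[fog→φ5] = [0, 0]
r1 m[snow→φ4] = [0, 0]
r1 m[slip→φ1] = [0, 0]
r1 m[slip→φ2] = [0, 0]
r1 m[slip→φ4] = [0, 0]
r2 m[φ0→cld] = [4, 0]
r2 m[φ0→fog] = [2, 0]
r2 m[φ1→fog] = [5, 0]
r2 m[φ1→slip] = [0, 0]
r2 m[φ2→wet] = [3, 0]
r2 m[φ2→slip] = [0, 4]
r2 m[φ3→ice] = [0, 3]
r2 m[φ3→fog] = [0, 3]
r2 m[φ4→snow] = [5, 5]
r2 m[φ4→slip] = [5, 5]
r2 m[φ5→wet] = [4, 6]
r2 m[φ5→fog] = [5, 4]
r2 m[cld→φ0] = [0, 0]
r2 m[wet→φ2] = [4, 6]
r2 m[wet→φ5] = [3, 0]
r2 m[ice→φ3] = [0, 0]
r2 m[fog→φ0] = [10, 7]
r2 m[fog→φ1] = [7, 7]
r2 m[fog→φ3] = [12, 4]
r2 m[fog→φ5] = [7, 3]
r2 m[snow→φ4] = [0, 0]
r2 m[slip→φ1] = [5, 9]
r2 m[slip→φ2] = [5, 5]
r2 m[slip→φ4] = [0, 4]
r3 m[φ0→cld] = [13, 7]
r3 m[φ0→fog] = [2, 0]
r3 m[φ1→fog] = [11, 5]
r3 m[φ1→slip] = [7, 7]
r3 m[φ2→wet] = [8, 5]
r3 m[φ2→slip] = [6, 8]
r3 m[φ3→ice] = [11, 7]
r3 m[φ3→fog] = [0, 3]
r3 m[φ4→snow] = [7, 5]
r3 m[φ4→slip] = [5, 5]
r3 m[φ5→wet] = [7, 11]
r3 m[φ5→fog] = [6, 7]
r3 m[cld→φ0] = [0, 0]
r3 m[wet→φ2] = [4, 6]
r3 m[wet→φ5] = [3, 0]
r3 m[ice→φ3] = [0, 0]
r3 m[fog→φ0] = [10, 7]
r3 m[fog→φ1] = [7, 7]
r3 m[fog→φ3] = [12, 4]
r3 m[fog→φ5] = [7, 3]
r3 m[snow→φ4] = [0, 0]
r3 m[slip→φ1] = [5, 9]
r3 m[slip→φ2] = [5, 5]
r3 m[slip→φ4] = [0, 4]
r4 m[φ0→cld] = [13, 7]
r4 m[φ0→fog] = [2, 0]
r4 m[φ1→fog] = [11, 5]
r4 m[φ1→slip] = [7, 7]
r4 m[φ2→wet] = [8, 5]
r4 m[φ2→slip] = [6, 8]
r4 m[φ3→ice] = [11, 7]
r4 m[φ3→fog] = [0, 3]
r4 m[φ4→snow] = [7, 5]
r4 m[φ4→slip] = [5, 5]
r4 m[φ5→wet] = [7, 11]
r4 m[φ5→fog] = [6, 7]
r4 m[cld→φ0] = [0, 0]
r4 m[wet→φ2] = [7, 11]
r4 m[wet→φ5] = [8, 5]
r4 m[ice→φ3] = [0, 0]
r4 m[fog→φ0] = [17, 15]
r4 m[fog→φ1] = [8, 10]
r4 m[fog→φ3] = [19, 12]
r4 m[fog→φ5] = [13, 8]
r4 m[snow→φ4] = [0, 0]
r4 m[slip→φ1] = [11, 13]
r4 m[slip→φ2] = [12, 12]
r4 m[slip→φ4] = [13, 15]
r5 m[φ0→cld] = [21, 15]
r5 m[φ0→fog] = [2, 0]
r5 m[φ1→fog] = [17, 11]
r5 m[φ1→slip] = [10, 10]
r5 m[φ2→wet] = [15, 12]
r5 m[φ2→slip] = [10, 11]
r5 m[φ3→ice] = [19, 15]
r5 m[φ3→fog] = [0, 3]
r5 m[φ4→snow] = [20, 18]
r5 m[φ4→slip] = [5, 5]
r5 m[φ5→wet] = [12, 16]
r5 m[φ5→fog] = [11, 12]
r5 m[cld→φ0] = [0, 0]
r5 m[wet→φ2] = [7, 11]
r5 m[wet→φ5] = [8, 5]
r5 m[ice→φ3] = [0, 0]
r5 m[fog→φ0] = [17, 15]
r5 m[fog→φ1] = [8, 10]
r5 m[fog→φ3] = [19, 12]
r5 m[fog→φ5] = [13, 8]
r5 m[snow→φ4] = [0, 0]
r5 m[slip→φ1] = [11, 13]
r5 m[slip→φ2] = [12, 12]
r5 m[slip→φ4] = [13, 15]
r6 m[φ0→cld] = [21, 15]
r6 m[φ0→fog] = [2, 0]
r6 m[φ1→fog] = [17, 11]
r6 m[φ1→slip] = [10, 10]
r6 m[φ2→wet] = [15, 12]
r6 m[φ2→slip] = [10, 11]
r6 m[φ3→ice] = [19, 15]
r6 m[φ3→fog] = [0, 3]
r6 m[φ4→snow] = [20, 18]
r6 m[φ4→slip] = [5, 5]
r6 m[φ5→wet] = [12, 16]
r6 m[φ5→fog] = [11, 12]
r6 m[cld→φ0] = [0, 0]
r6 m[wet→φ2] = [12, 16]
r6 m[wet→φ5] = [15, 12]
r6 m[ice→φ3] = [0, 0]
r6 m[fog→φ0] = [28, 26]
r6 m[fog→φ1] = [13, 15]
r6 m[fog→φ3] = [30, 23]
r6 m[fog→φ5] = [19, 14]
r6 m[snow→φ4] = [0, 0]
r6 m[slip→φ1] = [15, 16]
r6 m[slip→φ2] = [15, 15]
r6 m[slip→φ4] = [20, 21]
r7 m[φ0→cld] = [32, 26]
r7 m[φ0→fog] = [2, 0]
r7 m[φ1→fog] = [21, 15]
r7 m[φ1→slip] = [15, 15]
r7 m[φ2→wet] = [18, 15]
r7 m[φ2→slip] = [15, 16]
r7 m[φ3→ice] = [30, 26]
r7 m[φ3→fog] = [0, 3]
r7 m[φ4→snow] = [26, 25]
r7 m[φ4→slip] = [5, 5]
r7 m[φ5→wet] = [18, 22]
r7 m[φ5→fog] = [18, 19]
r7 m[cld→φ0] = [0, 0]
r7 m[wet→φ2] = [12, 16]
r7 m[wet→φ5] = [15, 12]
r7 m[ice→φ3] = [0, 0]
r7 m[fog→φ0] = [28, 26]
r7 m[fog→φ1] = [13, 15]
r7 m[fog→φ3] = [30, 23]
r7 m[fog→φ5] = [19, 14]
r7 m[snow→φ4] = [0, 0]
r7 m[slip→φ1] = [15, 16]
r7 m[slip→φ2] = [15, 15]
r7 m[slip→φ4] = [20, 21]
r8 m[φ0→cld] = [32, 26]
r8 m[φ0→fog] = [2, 0]
r8 m[φ1→fog] = [21, 15]
r8 m[φ1→slip] = [15, 15]
r8 m[φ2→wet] = [18, 15]
r8 m[φ2→slip] = [15, 16]
r8 m[φ3→ice] = [30, 26]
r8 m[φ3→fog] = [0, 3]
r8 m[φ4→snow] = [26, 25]
r8 m[φ4→slip] = [5, 5]
r8 m[φ5→wet] = [18, 22]
r8 m[φ5→fog] = [18, 19]
r8 m[cld→φ0] = [0, 0]
r8 m[wet→φ2] = [18, 22]
r8 m[wet→φ5] = [18, 15]
r8 m[ice→φ3] = [0, 0]
r8 m[fog→φ0] = [39, 37]
r8 m[fog→φ1] = [20, 22]
r8 m[fog→φ3] = [41, 34]
r8 m[fog→φ5] = [23, 18]
r8 m[snow→φ4] = [0, 0]
r8 m[slip→φ1] = [20, 21]
r8 m[slip→φ2] = [20, 20]
r8 m[slip→φ4] = [30, 31]
r9 m[φ0→cld] = [43, 37]
r9 m[φ0→fog] = [2, 0]
r9 m[φ1→fog] = [26, 20]
r9 m[φ1→slip] = [22, 22]
r9 m[φ2→wet] = [23, 20]
r9 m[φ2→slip] = [21, 22]
r9 m[φ3→ice] = [41, 37]
r9 m[φ3→fog] = [0, 3]
r9 m[φ4→snow] = [36, 35]
r9 m[φ4→slip] = [5, 5]
r9 m[φ5→wet] = [22, 26]
r9 m[φ5→fog] = [21, 22]
r9 m[cld→φ0] = [0, 0]
r9 m[wet→φ2] = [18, 22]
r9 m[wet→φ5] = [18, 15]
r9 m[ice→φ3] = [0, 0]
r9 m[fog→φ0] = [39, 37]
r9 m[fog→φ1] = [20, 22]
r9 m[fog→φ3] = [41, 34]
r9 m[fog→φ5] = [23, 18]
r9 m[snow→φ4] = [0, 0]
r9 m[slip→φ1] = [20, 21]
r9 m[slip→φ2] = [20, 20]
r9 m[slip→φ4] = [30, 31]
no fixed point within 9 rounds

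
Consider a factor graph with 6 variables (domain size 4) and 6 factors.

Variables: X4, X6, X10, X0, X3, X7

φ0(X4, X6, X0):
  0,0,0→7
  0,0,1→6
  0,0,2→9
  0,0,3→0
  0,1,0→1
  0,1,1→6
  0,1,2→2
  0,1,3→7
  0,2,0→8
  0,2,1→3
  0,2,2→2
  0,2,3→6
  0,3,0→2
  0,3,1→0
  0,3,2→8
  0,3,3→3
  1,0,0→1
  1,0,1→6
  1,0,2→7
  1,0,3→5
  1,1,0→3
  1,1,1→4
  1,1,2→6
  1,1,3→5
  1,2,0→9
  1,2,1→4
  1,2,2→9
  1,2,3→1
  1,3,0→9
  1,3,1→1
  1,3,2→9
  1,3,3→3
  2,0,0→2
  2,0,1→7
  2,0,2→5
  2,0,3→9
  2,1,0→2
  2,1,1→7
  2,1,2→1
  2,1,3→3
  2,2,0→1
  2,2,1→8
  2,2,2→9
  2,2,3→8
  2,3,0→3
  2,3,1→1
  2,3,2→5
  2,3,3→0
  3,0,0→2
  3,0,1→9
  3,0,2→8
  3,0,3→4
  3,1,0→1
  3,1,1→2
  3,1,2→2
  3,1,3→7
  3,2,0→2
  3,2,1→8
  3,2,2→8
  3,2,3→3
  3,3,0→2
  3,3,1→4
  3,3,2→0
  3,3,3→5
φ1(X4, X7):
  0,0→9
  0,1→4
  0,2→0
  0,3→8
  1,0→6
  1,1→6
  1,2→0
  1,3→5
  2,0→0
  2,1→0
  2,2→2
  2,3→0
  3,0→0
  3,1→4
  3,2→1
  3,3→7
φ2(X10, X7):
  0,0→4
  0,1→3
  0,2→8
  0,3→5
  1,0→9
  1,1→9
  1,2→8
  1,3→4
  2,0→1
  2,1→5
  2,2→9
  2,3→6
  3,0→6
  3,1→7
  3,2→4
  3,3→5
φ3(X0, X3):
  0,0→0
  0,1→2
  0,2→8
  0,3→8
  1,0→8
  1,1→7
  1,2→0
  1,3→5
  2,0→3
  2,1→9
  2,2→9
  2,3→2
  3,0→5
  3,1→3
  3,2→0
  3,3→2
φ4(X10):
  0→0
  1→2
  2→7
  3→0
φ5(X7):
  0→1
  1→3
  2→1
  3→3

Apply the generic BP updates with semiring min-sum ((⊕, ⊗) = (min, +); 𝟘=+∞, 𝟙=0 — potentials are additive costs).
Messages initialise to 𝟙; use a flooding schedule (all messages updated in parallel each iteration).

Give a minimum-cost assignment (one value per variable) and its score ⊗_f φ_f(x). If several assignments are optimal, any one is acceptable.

init: all messages = 𝟙 over 4 values
r1 m[φ0→X4] = [0, 1, 0, 0]
r1 m[φ0→X6] = [0, 1, 1, 0]
r1 m[φ0→X0] = [1, 0, 0, 0]
r1 m[φ1→X4] = [0, 0, 0, 0]
r1 m[φ1→X7] = [0, 0, 0, 0]
r1 m[φ2→X10] = [3, 4, 1, 4]
r1 m[φ2→X7] = [1, 3, 4, 4]
r1 m[φ3→X0] = [0, 0, 2, 0]
r1 m[φ3→X3] = [0, 2, 0, 2]
r1 m[φ4→X10] = [0, 2, 7, 0]
r1 m[φ5→X7] = [1, 3, 1, 3]
r1 m[X4→φ0] = [0, 0, 0, 0]
r1 m[X4→φ1] = [0, 0, 0, 0]
r1 m[X6→φ0] = [0, 0, 0, 0]
r1 m[X10→φ2] = [0, 0, 0, 0]
r1 m[X10→φ4] = [0, 0, 0, 0]
r1 m[X0→φ0] = [0, 0, 0, 0]
r1 m[X0→φ3] = [0, 0, 0, 0]
r1 m[X3→φ3] = [0, 0, 0, 0]
r1 m[X7→φ1] = [0, 0, 0, 0]
r1 m[X7→φ2] = [0, 0, 0, 0]
r1 m[X7→φ5] = [0, 0, 0, 0]
r2 m[φ0→X4] = [0, 1, 0, 0]
r2 m[φ0→X6] = [0, 1, 1, 0]
r2 m[φ0→X0] = [1, 0, 0, 0]
r2 m[φ1→X4] = [0, 0, 0, 0]
r2 m[φ1→X7] = [0, 0, 0, 0]
r2 m[φ2→X10] = [3, 4, 1, 4]
r2 m[φ2→X7] = [1, 3, 4, 4]
r2 m[φ3→X0] = [0, 0, 2, 0]
r2 m[φ3→X3] = [0, 2, 0, 2]
r2 m[φ4→X10] = [0, 2, 7, 0]
r2 m[φ5→X7] = [1, 3, 1, 3]
r2 m[X4→φ0] = [0, 0, 0, 0]
r2 m[X4→φ1] = [0, 1, 0, 0]
r2 m[X6→φ0] = [0, 0, 0, 0]
r2 m[X10→φ2] = [0, 2, 7, 0]
r2 m[X10→φ4] = [3, 4, 1, 4]
r2 m[X0→φ0] = [0, 0, 2, 0]
r2 m[X0→φ3] = [1, 0, 0, 0]
r2 m[X3→φ3] = [0, 0, 0, 0]
r2 m[X7→φ1] = [2, 6, 5, 7]
r2 m[X7→φ2] = [1, 3, 1, 3]
r2 m[X7→φ5] = [1, 3, 4, 4]
r3 m[φ0→X4] = [0, 1, 0, 1]
r3 m[φ0→X6] = [0, 1, 1, 0]
r3 m[φ0→X0] = [1, 0, 0, 0]
r3 m[φ1→X4] = [5, 5, 2, 2]
r3 m[φ1→X7] = [0, 0, 0, 0]
r3 m[φ2→X10] = [5, 7, 2, 5]
r3 m[φ2→X7] = [4, 3, 4, 5]
r3 m[φ3→X0] = [0, 0, 2, 0]
r3 m[φ3→X3] = [1, 3, 0, 2]
r3 m[φ4→X10] = [0, 2, 7, 0]
r3 m[φ5→X7] = [1, 3, 1, 3]
r3 m[X4→φ0] = [0, 0, 0, 0]
r3 m[X4→φ1] = [0, 1, 0, 0]
r3 m[X6→φ0] = [0, 0, 0, 0]
r3 m[X10→φ2] = [0, 2, 7, 0]
r3 m[X10→φ4] = [3, 4, 1, 4]
r3 m[X0→φ0] = [0, 0, 2, 0]
r3 m[X0→φ3] = [1, 0, 0, 0]
r3 m[X3→φ3] = [0, 0, 0, 0]
r3 m[X7→φ1] = [2, 6, 5, 7]
r3 m[X7→φ2] = [1, 3, 1, 3]
r3 m[X7→φ5] = [1, 3, 4, 4]
r4 m[φ0→X4] = [0, 1, 0, 1]
r4 m[φ0→X6] = [0, 1, 1, 0]
r4 m[φ0→X0] = [1, 0, 0, 0]
r4 m[φ1→X4] = [5, 5, 2, 2]
r4 m[φ1→X7] = [0, 0, 0, 0]
r4 m[φ2→X10] = [5, 7, 2, 5]
r4 m[φ2→X7] = [4, 3, 4, 5]
r4 m[φ3→X0] = [0, 0, 2, 0]
r4 m[φ3→X3] = [1, 3, 0, 2]
r4 m[φ4→X10] = [0, 2, 7, 0]
r4 m[φ5→X7] = [1, 3, 1, 3]
r4 m[X4→φ0] = [5, 5, 2, 2]
r4 m[X4→φ1] = [0, 1, 0, 1]
r4 m[X6→φ0] = [0, 0, 0, 0]
r4 m[X10→φ2] = [0, 2, 7, 0]
r4 m[X10→φ4] = [5, 7, 2, 5]
r4 m[X0→φ0] = [0, 0, 2, 0]
r4 m[X0→φ3] = [1, 0, 0, 0]
r4 m[X3→φ3] = [0, 0, 0, 0]
r4 m[X7→φ1] = [5, 6, 5, 8]
r4 m[X7→φ2] = [1, 3, 1, 3]
r4 m[X7→φ5] = [4, 3, 4, 5]
r5 m[φ0→X4] = [0, 1, 0, 1]
r5 m[φ0→X6] = [4, 3, 3, 2]
r5 m[φ0→X0] = [3, 3, 2, 2]
r5 m[φ1→X4] = [5, 5, 5, 5]
r5 m[φ1→X7] = [0, 0, 0, 0]
r5 m[φ2→X10] = [5, 7, 2, 5]
r5 m[φ2→X7] = [4, 3, 4, 5]
r5 m[φ3→X0] = [0, 0, 2, 0]
r5 m[φ3→X3] = [1, 3, 0, 2]
r5 m[φ4→X10] = [0, 2, 7, 0]
r5 m[φ5→X7] = [1, 3, 1, 3]
r5 m[X4→φ0] = [5, 5, 2, 2]
r5 m[X4→φ1] = [0, 1, 0, 1]
r5 m[X6→φ0] = [0, 0, 0, 0]
r5 m[X10→φ2] = [0, 2, 7, 0]
r5 m[X10→φ4] = [5, 7, 2, 5]
r5 m[X0→φ0] = [0, 0, 2, 0]
r5 m[X0→φ3] = [1, 0, 0, 0]
r5 m[X3→φ3] = [0, 0, 0, 0]
r5 m[X7→φ1] = [5, 6, 5, 8]
r5 m[X7→φ2] = [1, 3, 1, 3]
r5 m[X7→φ5] = [4, 3, 4, 5]
r6 m[φ0→X4] = [0, 1, 0, 1]
r6 m[φ0→X6] = [4, 3, 3, 2]
r6 m[φ0→X0] = [3, 3, 2, 2]
r6 m[φ1→X4] = [5, 5, 5, 5]
r6 m[φ1→X7] = [0, 0, 0, 0]
r6 m[φ2→X10] = [5, 7, 2, 5]
r6 m[φ2→X7] = [4, 3, 4, 5]
r6 m[φ3→X0] = [0, 0, 2, 0]
r6 m[φ3→X3] = [1, 3, 0, 2]
r6 m[φ4→X10] = [0, 2, 7, 0]
r6 m[φ5→X7] = [1, 3, 1, 3]
r6 m[X4→φ0] = [5, 5, 5, 5]
r6 m[X4→φ1] = [0, 1, 0, 1]
r6 m[X6→φ0] = [0, 0, 0, 0]
r6 m[X10→φ2] = [0, 2, 7, 0]
r6 m[X10→φ4] = [5, 7, 2, 5]
r6 m[X0→φ0] = [0, 0, 2, 0]
r6 m[X0→φ3] = [3, 3, 2, 2]
r6 m[X3→φ3] = [0, 0, 0, 0]
r6 m[X7→φ1] = [5, 6, 5, 8]
r6 m[X7→φ2] = [1, 3, 1, 3]
r6 m[X7→φ5] = [4, 3, 4, 5]
r7 m[φ0→X4] = [0, 1, 0, 1]
r7 m[φ0→X6] = [5, 6, 6, 5]
r7 m[φ0→X0] = [6, 5, 5, 5]
r7 m[φ1→X4] = [5, 5, 5, 5]
r7 m[φ1→X7] = [0, 0, 0, 0]
r7 m[φ2→X10] = [5, 7, 2, 5]
r7 m[φ2→X7] = [4, 3, 4, 5]
r7 m[φ3→X0] = [0, 0, 2, 0]
r7 m[φ3→X3] = [3, 5, 2, 4]
r7 m[φ4→X10] = [0, 2, 7, 0]
r7 m[φ5→X7] = [1, 3, 1, 3]
r7 m[X4→φ0] = [5, 5, 5, 5]
r7 m[X4→φ1] = [0, 1, 0, 1]
r7 m[X6→φ0] = [0, 0, 0, 0]
r7 m[X10→φ2] = [0, 2, 7, 0]
r7 m[X10→φ4] = [5, 7, 2, 5]
r7 m[X0→φ0] = [0, 0, 2, 0]
r7 m[X0→φ3] = [3, 3, 2, 2]
r7 m[X3→φ3] = [0, 0, 0, 0]
r7 m[X7→φ1] = [5, 6, 5, 8]
r7 m[X7→φ2] = [1, 3, 1, 3]
r7 m[X7→φ5] = [4, 3, 4, 5]
r8 m[φ0→X4] = [0, 1, 0, 1]
r8 m[φ0→X6] = [5, 6, 6, 5]
r8 m[φ0→X0] = [6, 5, 5, 5]
r8 m[φ1→X4] = [5, 5, 5, 5]
r8 m[φ1→X7] = [0, 0, 0, 0]
r8 m[φ2→X10] = [5, 7, 2, 5]
r8 m[φ2→X7] = [4, 3, 4, 5]
r8 m[φ3→X0] = [0, 0, 2, 0]
r8 m[φ3→X3] = [3, 5, 2, 4]
r8 m[φ4→X10] = [0, 2, 7, 0]
r8 m[φ5→X7] = [1, 3, 1, 3]
r8 m[X4→φ0] = [5, 5, 5, 5]
r8 m[X4→φ1] = [0, 1, 0, 1]
r8 m[X6→φ0] = [0, 0, 0, 0]
r8 m[X10→φ2] = [0, 2, 7, 0]
r8 m[X10→φ4] = [5, 7, 2, 5]
r8 m[X0→φ0] = [0, 0, 2, 0]
r8 m[X0→φ3] = [6, 5, 5, 5]
r8 m[X3→φ3] = [0, 0, 0, 0]
r8 m[X7→φ1] = [5, 6, 5, 8]
r8 m[X7→φ2] = [1, 3, 1, 3]
r8 m[X7→φ5] = [4, 3, 4, 5]
r9 m[φ0→X4] = [0, 1, 0, 1]
r9 m[φ0→X6] = [5, 6, 6, 5]
r9 m[φ0→X0] = [6, 5, 5, 5]
r9 m[φ1→X4] = [5, 5, 5, 5]
r9 m[φ1→X7] = [0, 0, 0, 0]
r9 m[φ2→X10] = [5, 7, 2, 5]
r9 m[φ2→X7] = [4, 3, 4, 5]
r9 m[φ3→X0] = [0, 0, 2, 0]
r9 m[φ3→X3] = [6, 8, 5, 7]
r9 m[φ4→X10] = [0, 2, 7, 0]
r9 m[φ5→X7] = [1, 3, 1, 3]
r9 m[X4→φ0] = [5, 5, 5, 5]
r9 m[X4→φ1] = [0, 1, 0, 1]
r9 m[X6→φ0] = [0, 0, 0, 0]
r9 m[X10→φ2] = [0, 2, 7, 0]
r9 m[X10→φ4] = [5, 7, 2, 5]
r9 m[X0→φ0] = [0, 0, 2, 0]
r9 m[X0→φ3] = [6, 5, 5, 5]
r9 m[X3→φ3] = [0, 0, 0, 0]
r9 m[X7→φ1] = [5, 6, 5, 8]
r9 m[X7→φ2] = [1, 3, 1, 3]
r9 m[X7→φ5] = [4, 3, 4, 5]
r10 m[φ0→X4] = [0, 1, 0, 1]
r10 m[φ0→X6] = [5, 6, 6, 5]
r10 m[φ0→X0] = [6, 5, 5, 5]
r10 m[φ1→X4] = [5, 5, 5, 5]
r10 m[φ1→X7] = [0, 0, 0, 0]
r10 m[φ2→X10] = [5, 7, 2, 5]
r10 m[φ2→X7] = [4, 3, 4, 5]
r10 m[φ3→X0] = [0, 0, 2, 0]
r10 m[φ3→X3] = [6, 8, 5, 7]
r10 m[φ4→X10] = [0, 2, 7, 0]
r10 m[φ5→X7] = [1, 3, 1, 3]
r10 m[X4→φ0] = [5, 5, 5, 5]
r10 m[X4→φ1] = [0, 1, 0, 1]
r10 m[X6→φ0] = [0, 0, 0, 0]
r10 m[X10→φ2] = [0, 2, 7, 0]
r10 m[X10→φ4] = [5, 7, 2, 5]
r10 m[X0→φ0] = [0, 0, 2, 0]
r10 m[X0→φ3] = [6, 5, 5, 5]
r10 m[X3→φ3] = [0, 0, 0, 0]
r10 m[X7→φ1] = [5, 6, 5, 8]
r10 m[X7→φ2] = [1, 3, 1, 3]
r10 m[X7→φ5] = [4, 3, 4, 5]
fixed point reached at round 10
traceback from X4: (X4=0, X6=0, X10=3, X0=3, X3=2, X7=2), score=5

assignment: (X4=0, X6=0, X10=3, X0=3, X3=2, X7=2); score = 5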